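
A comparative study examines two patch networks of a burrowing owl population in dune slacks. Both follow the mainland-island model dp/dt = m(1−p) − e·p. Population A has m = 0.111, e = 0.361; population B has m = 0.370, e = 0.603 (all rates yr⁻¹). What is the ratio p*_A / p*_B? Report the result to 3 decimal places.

A: p*_A = m/(m+e) = 0.111/0.4720 = 0.2352.
B: p*_B = 0.370/0.9730 = 0.3803.
p*_A / p*_B = 0.2352/0.3803 = 0.6184.

0.618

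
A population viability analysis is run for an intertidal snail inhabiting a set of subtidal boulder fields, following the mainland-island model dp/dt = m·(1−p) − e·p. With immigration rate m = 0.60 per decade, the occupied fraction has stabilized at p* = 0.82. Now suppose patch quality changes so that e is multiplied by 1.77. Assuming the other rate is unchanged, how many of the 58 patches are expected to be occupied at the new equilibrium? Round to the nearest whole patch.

Balance m(1−p*) = e·p* gives e = m(1−p*)/p* = 0.60×0.18000/0.82000 = 0.13171.
New p* = m/(m+e) = 0.60000/(0.60000+0.23313) = 0.72018.
Expected occupied = 58 × 0.72018 = 41.77 ≈ 42.

42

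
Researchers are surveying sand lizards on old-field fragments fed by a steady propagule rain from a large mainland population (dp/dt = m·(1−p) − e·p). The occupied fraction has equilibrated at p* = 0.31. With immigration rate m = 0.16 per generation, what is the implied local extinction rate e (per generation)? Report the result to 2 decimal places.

At equilibrium m(1−p*) = e·p*, so e = m(1−p*)/p*.
e = 0.16 × 0.6900 / 0.31 = 0.3561.

0.36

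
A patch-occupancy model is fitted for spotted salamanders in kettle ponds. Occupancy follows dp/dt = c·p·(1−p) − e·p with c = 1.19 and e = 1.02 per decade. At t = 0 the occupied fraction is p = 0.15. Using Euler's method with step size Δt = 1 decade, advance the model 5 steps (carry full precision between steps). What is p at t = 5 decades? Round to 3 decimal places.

0.146

Update rule: p ← p + [c·p·(1−p) − e·p]·Δt with Δt = 1.
step 1: Δp = -0.00127, p = 0.14872
step 2: Δp = -0.00104, p = 0.14769
step 3: Δp = -0.00085, p = 0.14684
step 4: Δp = -0.00070, p = 0.14614
step 5: Δp = -0.00057, p = 0.14557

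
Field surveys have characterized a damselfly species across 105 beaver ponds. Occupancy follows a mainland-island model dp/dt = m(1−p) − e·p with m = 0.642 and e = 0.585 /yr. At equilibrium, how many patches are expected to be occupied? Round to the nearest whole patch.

p* = m/(m+e) = 0.642/1.2270 = 0.5232.
Expected occupied patches = N × p* = 105 × 0.5232 = 54.94 ≈ 55.

55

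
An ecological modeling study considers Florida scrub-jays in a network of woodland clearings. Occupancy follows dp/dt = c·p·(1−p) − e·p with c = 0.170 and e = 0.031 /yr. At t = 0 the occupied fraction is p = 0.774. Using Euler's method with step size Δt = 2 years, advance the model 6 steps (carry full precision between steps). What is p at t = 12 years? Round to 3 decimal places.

Update rule: p ← p + [c·p·(1−p) − e·p]·Δt with Δt = 2.
  1  |  dp/dt·Δt = +0.011486  |  p_1 = 0.785486
  2  |  dp/dt·Δt = +0.008589  |  p_2 = 0.794075
  3  |  dp/dt·Δt = +0.006364  |  p_3 = 0.800439
  4  |  dp/dt·Δt = +0.004683  |  p_4 = 0.805122
  5  |  dp/dt·Δt = +0.003429  |  p_5 = 0.808551
  6  |  dp/dt·Δt = +0.002501  |  p_6 = 0.811051

0.811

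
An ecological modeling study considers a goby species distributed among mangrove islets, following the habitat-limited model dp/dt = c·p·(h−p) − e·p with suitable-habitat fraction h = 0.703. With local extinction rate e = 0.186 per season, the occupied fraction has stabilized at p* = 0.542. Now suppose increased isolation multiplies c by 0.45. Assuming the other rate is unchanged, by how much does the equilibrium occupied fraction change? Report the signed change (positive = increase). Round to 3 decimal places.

Balance c(h−p*) = e gives c = e/(0.703 − 0.54200) = 0.186/0.16100 = 1.15528.
New p* = 0.703 − e/c = 0.703 − 0.18600/0.51988 = 0.34523.
Δp* = 0.34523 − 0.54200 = -0.19677.

-0.197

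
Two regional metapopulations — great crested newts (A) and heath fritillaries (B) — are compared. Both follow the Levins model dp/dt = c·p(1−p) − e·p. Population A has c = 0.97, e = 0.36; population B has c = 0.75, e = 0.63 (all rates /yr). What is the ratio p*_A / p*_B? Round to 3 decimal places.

A: p*_A = 1 − 0.36/0.97 = 0.6289.
B: p*_B = 1 − 0.63/0.75 = 0.1600.
p*_A / p*_B = 0.6289/0.1600 = 3.9304.

3.930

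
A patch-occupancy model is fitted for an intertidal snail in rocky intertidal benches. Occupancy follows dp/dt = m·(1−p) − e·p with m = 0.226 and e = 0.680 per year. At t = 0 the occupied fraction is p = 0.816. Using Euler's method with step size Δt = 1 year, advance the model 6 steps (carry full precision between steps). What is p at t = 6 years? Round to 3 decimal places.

Update rule: p ← p + [m·(1−p) − e·p]·Δt with Δt = 1.
step 1: Δp = -0.51330, p = 0.30270
step 2: Δp = -0.04825, p = 0.25445
step 3: Δp = -0.00454, p = 0.24992
step 4: Δp = -0.00043, p = 0.24949
step 5: Δp = -0.00004, p = 0.24945
step 6: Δp = -0.00000, p = 0.24945

0.249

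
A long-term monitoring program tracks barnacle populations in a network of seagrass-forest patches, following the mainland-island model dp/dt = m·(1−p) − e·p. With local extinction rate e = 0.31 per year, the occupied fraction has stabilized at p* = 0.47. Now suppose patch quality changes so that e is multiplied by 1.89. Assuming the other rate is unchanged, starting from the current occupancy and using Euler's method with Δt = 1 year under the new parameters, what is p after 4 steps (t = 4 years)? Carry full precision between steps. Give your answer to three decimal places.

0.319

Balance m(1−p*) = e·p* gives m = e·p*/(1−p*) = 0.31×0.47000/0.53000 = 0.27491.
Starting from p₀ = 0.47000; update p ← p + (dp/dt)·Δt with the new parameters.
p: 0.47000 → 0.34033  (Δp = -0.12967)
p: 0.34033 → 0.32228  (Δp = -0.01805)
p: 0.32228 → 0.31976  (Δp = -0.00251)
p: 0.31976 → 0.31942  (Δp = -0.00035)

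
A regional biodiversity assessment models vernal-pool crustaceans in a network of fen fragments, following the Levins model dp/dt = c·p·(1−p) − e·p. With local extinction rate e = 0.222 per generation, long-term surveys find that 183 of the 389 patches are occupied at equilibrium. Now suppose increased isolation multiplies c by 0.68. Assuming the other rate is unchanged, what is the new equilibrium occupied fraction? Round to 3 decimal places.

Observed p* = 183/389 = 0.47044.
Balance c(1−p*) = e gives c = e/(1 − 0.47044) = 0.222/0.52956 = 0.41922.
New p* = 1 − e/c = 1 − 0.22200/0.28507 = 0.22124.

0.221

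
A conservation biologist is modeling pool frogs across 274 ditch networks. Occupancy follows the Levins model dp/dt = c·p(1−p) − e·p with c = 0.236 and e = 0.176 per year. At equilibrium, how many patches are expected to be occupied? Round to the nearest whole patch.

p* = 1 − e/c = 1 − 0.176/0.236 = 0.2542.
Expected occupied patches = N × p* = 274 × 0.2542 = 69.66 ≈ 70.

70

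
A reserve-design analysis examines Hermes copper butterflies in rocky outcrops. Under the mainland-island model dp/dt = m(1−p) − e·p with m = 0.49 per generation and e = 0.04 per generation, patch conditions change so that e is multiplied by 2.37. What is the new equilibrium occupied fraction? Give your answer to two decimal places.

0.84

Before: p* = 0.49/(0.49+0.04) = 0.9245.
After: m = 0.49, e = 0.0948; p* = 0.49/0.5848 = 0.8379.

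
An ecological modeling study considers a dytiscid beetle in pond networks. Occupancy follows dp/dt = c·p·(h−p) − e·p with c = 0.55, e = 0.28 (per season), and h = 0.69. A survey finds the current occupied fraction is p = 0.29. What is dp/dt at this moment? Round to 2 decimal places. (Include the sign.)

-0.02

Colonization term: c·p·(h−p) = 0.55×0.29×0.4000 = 0.06380.
Extinction term: e·p = 0.08120.
dp/dt = 0.06380 − 0.08120 = -0.01740.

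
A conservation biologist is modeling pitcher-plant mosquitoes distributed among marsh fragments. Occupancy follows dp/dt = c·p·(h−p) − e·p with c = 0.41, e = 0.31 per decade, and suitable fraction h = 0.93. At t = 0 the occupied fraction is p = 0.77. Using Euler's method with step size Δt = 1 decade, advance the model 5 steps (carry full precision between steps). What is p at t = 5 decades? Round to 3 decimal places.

0.348

Update rule: p ← p + [c·p·(h−p) − e·p]·Δt with Δt = 1.
  1  |  dp/dt·Δt = -0.188188  |  p_1 = 0.581812
  2  |  dp/dt·Δt = -0.097304  |  p_2 = 0.484508
  3  |  dp/dt·Δt = -0.061701  |  p_3 = 0.422807
  4  |  dp/dt·Δt = -0.043148  |  p_4 = 0.379659
  5  |  dp/dt·Δt = -0.032028  |  p_5 = 0.347631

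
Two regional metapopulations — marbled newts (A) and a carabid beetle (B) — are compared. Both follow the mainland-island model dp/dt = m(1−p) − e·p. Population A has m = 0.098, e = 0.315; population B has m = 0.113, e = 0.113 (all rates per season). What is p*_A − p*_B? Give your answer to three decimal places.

-0.263

A: p*_A = m/(m+e) = 0.098/0.4130 = 0.2373.
B: p*_B = 0.113/0.2260 = 0.5000.
p*_A − p*_B = 0.2373 − 0.5000 = -0.2627.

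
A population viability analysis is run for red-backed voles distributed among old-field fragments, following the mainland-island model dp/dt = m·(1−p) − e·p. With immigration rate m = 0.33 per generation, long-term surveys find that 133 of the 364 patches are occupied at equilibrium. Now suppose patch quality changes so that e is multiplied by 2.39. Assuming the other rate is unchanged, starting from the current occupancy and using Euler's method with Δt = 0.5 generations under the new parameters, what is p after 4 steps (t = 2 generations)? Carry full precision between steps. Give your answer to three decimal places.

Observed p* = 133/364 = 0.36538.
Balance m(1−p*) = e·p* gives e = m(1−p*)/p* = 0.33×0.63462/0.36538 = 0.57316.
Starting from p₀ = 0.36538; update p ← p + (dp/dt)·Δt with the new parameters.
t = 0.5: p = 0.36538 + (-0.14555) = 0.21984
t = 1: p = 0.21984 + (-0.02184) = 0.19799
t = 1.5: p = 0.19799 + (-0.00328) = 0.19471
t = 2: p = 0.19471 + (-0.00049) = 0.19422

0.194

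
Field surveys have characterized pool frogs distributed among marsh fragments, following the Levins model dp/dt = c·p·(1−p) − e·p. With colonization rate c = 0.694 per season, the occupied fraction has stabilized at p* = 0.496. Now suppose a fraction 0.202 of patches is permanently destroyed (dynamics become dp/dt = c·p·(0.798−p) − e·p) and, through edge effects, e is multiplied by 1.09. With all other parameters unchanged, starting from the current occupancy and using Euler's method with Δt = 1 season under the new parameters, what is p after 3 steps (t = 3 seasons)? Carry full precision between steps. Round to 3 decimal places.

0.335

Balance c(1−p*) = e gives e = 0.694×(1 − 0.49600) = 0.34978.
Starting from p₀ = 0.49600; update p ← p + (dp/dt)·Δt with the new parameters.
p: 0.49600 → 0.41085  (Δp = -0.08515)
p: 0.41085 → 0.36460  (Δp = -0.04625)
p: 0.36460 → 0.33526  (Δp = -0.02934)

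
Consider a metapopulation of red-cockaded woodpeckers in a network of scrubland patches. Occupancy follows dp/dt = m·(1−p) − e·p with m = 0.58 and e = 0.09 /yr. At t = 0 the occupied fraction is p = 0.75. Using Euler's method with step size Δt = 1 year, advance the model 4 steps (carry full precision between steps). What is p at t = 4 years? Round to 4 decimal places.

Update rule: p ← p + [m·(1−p) − e·p]·Δt with Δt = 1.
p: 0.75000 → 0.82750  (Δp = +0.07750)
p: 0.82750 → 0.85308  (Δp = +0.02557)
p: 0.85308 → 0.86151  (Δp = +0.00844)
p: 0.86151 → 0.86430  (Δp = +0.00279)

0.8643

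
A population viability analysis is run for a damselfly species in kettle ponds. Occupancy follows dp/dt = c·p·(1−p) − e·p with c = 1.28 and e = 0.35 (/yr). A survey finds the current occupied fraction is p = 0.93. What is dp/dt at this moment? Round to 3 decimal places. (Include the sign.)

Colonization term: c·p·(1−p) = 1.28×0.93×0.0700 = 0.08333.
Extinction term: e·p = 0.32550.
dp/dt = 0.08333 − 0.32550 = -0.24217.

-0.242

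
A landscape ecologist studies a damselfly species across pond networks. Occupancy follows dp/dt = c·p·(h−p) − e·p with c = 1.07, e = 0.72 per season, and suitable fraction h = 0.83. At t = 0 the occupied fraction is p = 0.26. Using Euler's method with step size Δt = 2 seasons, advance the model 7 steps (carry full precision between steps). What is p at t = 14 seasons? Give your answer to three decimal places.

Update rule: p ← p + [c·p·(h−p) − e·p]·Δt with Δt = 2.
step 1: Δp = -0.05725, p = 0.20275
step 2: Δp = -0.01980, p = 0.18294
step 3: Δp = -0.01012, p = 0.17283
step 4: Δp = -0.00582, p = 0.16701
step 5: Δp = -0.00354, p = 0.16347
step 6: Δp = -0.00223, p = 0.16124
step 7: Δp = -0.00143, p = 0.15981

0.160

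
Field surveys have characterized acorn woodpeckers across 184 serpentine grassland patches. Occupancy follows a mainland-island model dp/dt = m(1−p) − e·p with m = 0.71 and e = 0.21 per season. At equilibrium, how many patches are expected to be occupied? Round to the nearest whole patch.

p* = m/(m+e) = 0.71/0.9200 = 0.7717.
Expected occupied patches = N × p* = 184 × 0.7717 = 142.00 ≈ 142.

142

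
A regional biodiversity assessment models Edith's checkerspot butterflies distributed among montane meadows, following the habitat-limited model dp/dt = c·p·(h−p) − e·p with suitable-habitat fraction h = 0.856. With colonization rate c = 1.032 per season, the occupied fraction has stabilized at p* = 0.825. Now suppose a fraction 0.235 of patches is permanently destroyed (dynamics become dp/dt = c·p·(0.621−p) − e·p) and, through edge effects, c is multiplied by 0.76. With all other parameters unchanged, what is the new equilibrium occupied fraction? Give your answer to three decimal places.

Balance c(h−p*) = e gives e = 1.032×(0.856 − 0.82500) = 0.03199.
New p* = 0.621 − e/c = 0.621 − 0.03199/0.78432 = 0.58021.

0.580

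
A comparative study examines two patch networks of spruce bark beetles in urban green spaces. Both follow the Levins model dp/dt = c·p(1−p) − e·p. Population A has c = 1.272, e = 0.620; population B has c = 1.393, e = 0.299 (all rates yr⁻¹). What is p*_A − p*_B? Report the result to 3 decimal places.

-0.273

A: p*_A = 1 − 0.620/1.272 = 0.5126.
B: p*_B = 1 − 0.299/1.393 = 0.7854.
p*_A − p*_B = 0.5126 − 0.7854 = -0.2728.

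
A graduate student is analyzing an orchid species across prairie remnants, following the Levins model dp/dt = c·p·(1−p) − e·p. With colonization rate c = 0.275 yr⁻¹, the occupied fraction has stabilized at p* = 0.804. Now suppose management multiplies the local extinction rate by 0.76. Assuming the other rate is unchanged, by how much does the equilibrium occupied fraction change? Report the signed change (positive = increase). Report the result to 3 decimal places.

Balance c(1−p*) = e gives e = 0.275×(1 − 0.80400) = 0.05390.
New p* = 1 − e/c = 1 − 0.04096/0.27500 = 0.85105.
Δp* = 0.85105 − 0.80400 = +0.04705.

0.047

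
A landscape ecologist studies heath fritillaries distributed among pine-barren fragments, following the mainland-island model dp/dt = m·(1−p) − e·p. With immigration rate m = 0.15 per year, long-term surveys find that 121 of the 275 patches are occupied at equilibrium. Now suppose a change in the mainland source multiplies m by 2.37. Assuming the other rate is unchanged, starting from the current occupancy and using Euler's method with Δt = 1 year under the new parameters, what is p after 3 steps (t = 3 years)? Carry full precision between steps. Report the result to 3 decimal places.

Observed p* = 121/275 = 0.44000.
Balance m(1−p*) = e·p* gives e = m(1−p*)/p* = 0.15×0.56000/0.44000 = 0.19091.
Starting from p₀ = 0.44000; update p ← p + (dp/dt)·Δt with the new parameters.
step 1: Δp = +0.11508, p = 0.55508
step 2: Δp = +0.05220, p = 0.60728
step 3: Δp = +0.02368, p = 0.63096

0.631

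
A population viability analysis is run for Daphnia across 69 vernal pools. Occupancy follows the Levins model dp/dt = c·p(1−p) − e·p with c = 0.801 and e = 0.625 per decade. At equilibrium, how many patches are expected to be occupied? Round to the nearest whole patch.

15

p* = 1 − e/c = 1 − 0.625/0.801 = 0.2197.
Expected occupied patches = N × p* = 69 × 0.2197 = 15.16 ≈ 15.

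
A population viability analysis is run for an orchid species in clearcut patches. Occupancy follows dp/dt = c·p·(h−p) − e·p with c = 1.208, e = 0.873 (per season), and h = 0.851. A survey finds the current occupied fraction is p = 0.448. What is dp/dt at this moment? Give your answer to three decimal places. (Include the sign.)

-0.173

Colonization term: c·p·(h−p) = 1.208×0.448×0.4030 = 0.21810.
Extinction term: e·p = 0.39110.
dp/dt = 0.21810 − 0.39110 = -0.17301.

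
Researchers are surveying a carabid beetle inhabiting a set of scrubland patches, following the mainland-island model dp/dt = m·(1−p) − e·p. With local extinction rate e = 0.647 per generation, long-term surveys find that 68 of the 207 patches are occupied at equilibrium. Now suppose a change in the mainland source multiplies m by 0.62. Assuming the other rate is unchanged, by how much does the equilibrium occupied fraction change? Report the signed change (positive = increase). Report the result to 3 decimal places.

-0.096

Observed p* = 68/207 = 0.32850.
Balance m(1−p*) = e·p* gives m = e·p*/(1−p*) = 0.647×0.32850/0.67150 = 0.31651.
New p* = m/(m+e) = 0.19624/(0.19624+0.64700) = 0.23272.
Δp* = 0.23272 − 0.32850 = -0.09578.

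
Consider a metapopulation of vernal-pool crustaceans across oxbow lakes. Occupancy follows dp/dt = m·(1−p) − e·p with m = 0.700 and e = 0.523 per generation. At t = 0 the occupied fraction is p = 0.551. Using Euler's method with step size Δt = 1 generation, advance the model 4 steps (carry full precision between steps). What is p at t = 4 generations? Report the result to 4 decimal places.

Update rule: p ← p + [m·(1−p) − e·p]·Δt with Δt = 1.
  1  |  dp/dt·Δt = +0.026127  |  p_1 = 0.577127
  2  |  dp/dt·Δt = -0.005826  |  p_2 = 0.571301
  3  |  dp/dt·Δt = +0.001299  |  p_3 = 0.572600
  4  |  dp/dt·Δt = -0.000290  |  p_4 = 0.572310

0.5723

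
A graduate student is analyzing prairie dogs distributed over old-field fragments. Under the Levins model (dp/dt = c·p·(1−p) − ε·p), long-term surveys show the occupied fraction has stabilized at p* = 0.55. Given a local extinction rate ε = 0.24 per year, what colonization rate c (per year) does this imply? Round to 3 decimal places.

At equilibrium c(1−p*) = ε, so c = ε/(1−p*).
c = 0.24/(1 − 0.55) = 0.24/0.4500 = 0.5333.

0.533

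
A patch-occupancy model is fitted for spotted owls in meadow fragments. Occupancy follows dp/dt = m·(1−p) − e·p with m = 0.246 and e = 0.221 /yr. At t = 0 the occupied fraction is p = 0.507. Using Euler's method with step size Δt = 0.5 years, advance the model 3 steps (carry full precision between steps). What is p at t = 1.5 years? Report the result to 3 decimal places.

0.518

Update rule: p ← p + [m·(1−p) − e·p]·Δt with Δt = 0.5.
  1  |  dp/dt·Δt = +0.004615  |  p_1 = 0.511616
  2  |  dp/dt·Δt = +0.003538  |  p_2 = 0.515153
  3  |  dp/dt·Δt = +0.002712  |  p_3 = 0.517865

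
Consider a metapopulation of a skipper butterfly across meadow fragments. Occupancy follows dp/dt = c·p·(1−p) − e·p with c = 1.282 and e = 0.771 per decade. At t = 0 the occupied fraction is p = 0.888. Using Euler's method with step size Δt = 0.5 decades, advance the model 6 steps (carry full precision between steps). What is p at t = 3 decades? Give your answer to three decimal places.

Update rule: p ← p + [c·p·(1−p) − e·p]·Δt with Δt = 0.5.
t = 0.5: p = 0.88800 + (-0.27857) = 0.60943
t = 1: p = 0.60943 + (-0.08236) = 0.52707
t = 1.5: p = 0.52707 + (-0.04340) = 0.48366
t = 2: p = 0.48366 + (-0.02637) = 0.45729
t = 2.5: p = 0.45729 + (-0.01720) = 0.44009
t = 3: p = 0.44009 + (-0.01170) = 0.42838

0.428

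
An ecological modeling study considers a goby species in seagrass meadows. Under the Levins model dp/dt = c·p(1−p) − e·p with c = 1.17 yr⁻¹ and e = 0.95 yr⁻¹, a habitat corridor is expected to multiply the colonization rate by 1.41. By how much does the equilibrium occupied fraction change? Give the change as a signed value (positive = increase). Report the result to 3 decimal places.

0.236

Before: p* = 1 − 0.95/1.17 = 0.1880.
After the change, c = 1.6497, e = 0.95, so p* = 1 − 0.95/1.6497 = 0.4241.
Δp* = 0.4241 − 0.1880 = +0.2361.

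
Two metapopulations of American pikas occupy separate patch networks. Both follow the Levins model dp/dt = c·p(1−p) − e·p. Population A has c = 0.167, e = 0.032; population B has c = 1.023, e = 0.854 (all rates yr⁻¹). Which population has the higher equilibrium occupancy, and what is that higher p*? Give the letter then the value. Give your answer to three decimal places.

A, 0.808

A: p*_A = 1 − 0.032/0.167 = 0.8084.
B: p*_B = 1 − 0.854/1.023 = 0.1652.
A is higher at 0.8084.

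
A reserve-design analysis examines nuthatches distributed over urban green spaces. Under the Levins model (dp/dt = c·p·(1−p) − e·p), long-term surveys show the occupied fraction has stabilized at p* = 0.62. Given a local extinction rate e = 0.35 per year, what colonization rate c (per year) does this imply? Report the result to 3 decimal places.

At equilibrium c(1−p*) = e, so c = e/(1−p*).
c = 0.35/(1 − 0.62) = 0.35/0.3800 = 0.9211.

0.921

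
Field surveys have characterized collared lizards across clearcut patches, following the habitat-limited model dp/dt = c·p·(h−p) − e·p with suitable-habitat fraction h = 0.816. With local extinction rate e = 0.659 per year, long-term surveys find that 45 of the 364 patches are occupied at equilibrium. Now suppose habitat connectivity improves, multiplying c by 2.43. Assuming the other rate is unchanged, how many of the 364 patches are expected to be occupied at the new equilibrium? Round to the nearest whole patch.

193

Observed p* = 45/364 = 0.12363.
Balance c(h−p*) = e gives c = e/(0.816 − 0.12363) = 0.659/0.69237 = 0.95180.
New p* = 0.816 − e/c = 0.816 − 0.65900/2.31287 = 0.53107.
Expected occupied = 364 × 0.53107 = 193.31 ≈ 193.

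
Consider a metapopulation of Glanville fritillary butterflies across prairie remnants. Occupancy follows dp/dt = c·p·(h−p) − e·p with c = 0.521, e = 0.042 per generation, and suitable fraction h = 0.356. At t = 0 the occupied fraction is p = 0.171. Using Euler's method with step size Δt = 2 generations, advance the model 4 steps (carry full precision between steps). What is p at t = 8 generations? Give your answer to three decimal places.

Update rule: p ← p + [c·p·(h−p) − e·p]·Δt with Δt = 2.
step 1: Δp = +0.01860, p = 0.18960
step 2: Δp = +0.01695, p = 0.20655
step 3: Δp = +0.01482, p = 0.22136
step 4: Δp = +0.01246, p = 0.23382

0.234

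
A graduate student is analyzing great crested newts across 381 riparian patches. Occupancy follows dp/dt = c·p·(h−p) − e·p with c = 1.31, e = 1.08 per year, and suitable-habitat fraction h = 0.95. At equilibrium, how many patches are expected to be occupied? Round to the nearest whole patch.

48

p* = h − e/c = 0.95 − 0.8244 = 0.1256.
Expected occupied patches = N × p* = 381 × 0.1256 = 47.84 ≈ 48.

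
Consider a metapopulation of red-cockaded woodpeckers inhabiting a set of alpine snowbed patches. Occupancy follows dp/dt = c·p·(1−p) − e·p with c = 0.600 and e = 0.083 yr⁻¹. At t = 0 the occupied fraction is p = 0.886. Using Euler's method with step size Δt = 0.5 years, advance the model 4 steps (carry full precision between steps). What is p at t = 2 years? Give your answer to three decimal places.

0.869

Update rule: p ← p + [c·p·(1−p) − e·p]·Δt with Δt = 0.5.
t = 0.5: p = 0.88600 + (-0.00647) = 0.87953
t = 1: p = 0.87953 + (-0.00471) = 0.87482
t = 1.5: p = 0.87482 + (-0.00345) = 0.87137
t = 2: p = 0.87137 + (-0.00254) = 0.86883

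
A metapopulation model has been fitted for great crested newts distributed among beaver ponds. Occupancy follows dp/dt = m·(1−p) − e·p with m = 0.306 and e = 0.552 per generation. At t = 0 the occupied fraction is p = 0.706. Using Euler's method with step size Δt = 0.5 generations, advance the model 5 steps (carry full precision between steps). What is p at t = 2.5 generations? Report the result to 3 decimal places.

Update rule: p ← p + [m·(1−p) − e·p]·Δt with Δt = 0.5.
p: 0.70600 → 0.55613  (Δp = -0.14987)
p: 0.55613 → 0.47055  (Δp = -0.08558)
p: 0.47055 → 0.42168  (Δp = -0.04887)
p: 0.42168 → 0.39378  (Δp = -0.02790)
p: 0.39378 → 0.37785  (Δp = -0.01593)

0.378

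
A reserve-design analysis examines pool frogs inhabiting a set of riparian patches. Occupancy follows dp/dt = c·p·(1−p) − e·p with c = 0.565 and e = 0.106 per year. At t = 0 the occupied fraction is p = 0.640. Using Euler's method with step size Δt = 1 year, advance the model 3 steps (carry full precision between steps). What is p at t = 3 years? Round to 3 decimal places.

0.774

Update rule: p ← p + [c·p·(1−p) − e·p]·Δt with Δt = 1.
t = 1: p = 0.64000 + (+0.06234) = 0.70234
t = 2: p = 0.70234 + (+0.04367) = 0.74601
t = 3: p = 0.74601 + (+0.02798) = 0.77399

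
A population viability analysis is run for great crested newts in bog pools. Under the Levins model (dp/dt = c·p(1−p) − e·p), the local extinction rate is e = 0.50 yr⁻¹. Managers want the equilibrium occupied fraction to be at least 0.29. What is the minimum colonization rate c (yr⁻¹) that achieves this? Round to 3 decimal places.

0.704

p* = 1 − e/c ≥ 0.29 requires e/c ≤ 0.7100, i.e. c ≥ e/0.7100.
c_min = 0.50/0.7100 = 0.7042.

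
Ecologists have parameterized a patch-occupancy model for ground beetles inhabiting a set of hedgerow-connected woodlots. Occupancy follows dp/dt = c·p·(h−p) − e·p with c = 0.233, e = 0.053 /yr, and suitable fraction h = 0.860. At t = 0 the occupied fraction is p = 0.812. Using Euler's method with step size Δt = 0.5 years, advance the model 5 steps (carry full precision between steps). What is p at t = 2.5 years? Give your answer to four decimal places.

Update rule: p ← p + [c·p·(h−p) − e·p]·Δt with Δt = 0.5.
t = 0.5: p = 0.81200 + (-0.01698) = 0.79502
t = 1: p = 0.79502 + (-0.01505) = 0.77997
t = 1.5: p = 0.77997 + (-0.01340) = 0.76658
t = 2: p = 0.76658 + (-0.01197) = 0.75460
t = 2.5: p = 0.75460 + (-0.01073) = 0.74387

0.7439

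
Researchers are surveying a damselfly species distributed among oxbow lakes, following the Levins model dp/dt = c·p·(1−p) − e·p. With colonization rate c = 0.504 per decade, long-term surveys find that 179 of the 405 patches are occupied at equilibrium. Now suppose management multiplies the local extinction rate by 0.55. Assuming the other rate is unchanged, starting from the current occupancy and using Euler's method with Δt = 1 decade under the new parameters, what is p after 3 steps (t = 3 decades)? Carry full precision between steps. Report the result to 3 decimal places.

0.587

Observed p* = 179/405 = 0.44198.
Balance c(1−p*) = e gives e = 0.504×(1 − 0.44198) = 0.28124.
Starting from p₀ = 0.44198; update p ← p + (dp/dt)·Δt with the new parameters.
t = 1: p = 0.44198 + (+0.05594) = 0.49791
t = 2: p = 0.49791 + (+0.04898) = 0.54689
t = 3: p = 0.54689 + (+0.04030) = 0.58719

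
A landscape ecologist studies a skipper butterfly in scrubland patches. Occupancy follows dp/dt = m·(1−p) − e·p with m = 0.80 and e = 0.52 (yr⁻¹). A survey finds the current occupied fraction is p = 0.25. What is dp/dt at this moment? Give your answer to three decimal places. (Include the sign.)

0.470

Colonization term: m·(1−p) = 0.80×0.7500 = 0.60000.
Extinction term: e·p = 0.13000.
dp/dt = 0.60000 − 0.13000 = 0.47000.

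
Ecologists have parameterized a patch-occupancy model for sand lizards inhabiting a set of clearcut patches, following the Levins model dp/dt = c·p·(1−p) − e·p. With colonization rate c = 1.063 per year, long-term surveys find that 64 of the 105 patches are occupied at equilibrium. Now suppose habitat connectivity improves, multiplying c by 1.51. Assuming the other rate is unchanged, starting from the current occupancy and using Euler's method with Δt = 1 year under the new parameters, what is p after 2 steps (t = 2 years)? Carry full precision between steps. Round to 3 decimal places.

Observed p* = 64/105 = 0.60952.
Balance c(1−p*) = e gives e = 1.063×(1 − 0.60952) = 0.41508.
Starting from p₀ = 0.60952; update p ← p + (dp/dt)·Δt with the new parameters.
  1  |  dp/dt·Δt = +0.129029  |  p_1 = 0.738553
  2  |  dp/dt·Δt = +0.003382  |  p_2 = 0.741936

0.742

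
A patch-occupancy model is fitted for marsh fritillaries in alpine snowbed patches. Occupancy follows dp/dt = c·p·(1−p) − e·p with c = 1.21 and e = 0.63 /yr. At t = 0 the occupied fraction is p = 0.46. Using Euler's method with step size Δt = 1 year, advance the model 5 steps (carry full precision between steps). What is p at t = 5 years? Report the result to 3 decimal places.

0.479

Update rule: p ← p + [c·p·(1−p) − e·p]·Δt with Δt = 1.
  1  |  dp/dt·Δt = +0.010764  |  p_1 = 0.470764
  2  |  dp/dt·Δt = +0.004884  |  p_2 = 0.475648
  3  |  dp/dt·Δt = +0.002124  |  p_3 = 0.477772
  4  |  dp/dt·Δt = +0.000906  |  p_4 = 0.478678
  5  |  dp/dt·Δt = +0.000383  |  p_5 = 0.479061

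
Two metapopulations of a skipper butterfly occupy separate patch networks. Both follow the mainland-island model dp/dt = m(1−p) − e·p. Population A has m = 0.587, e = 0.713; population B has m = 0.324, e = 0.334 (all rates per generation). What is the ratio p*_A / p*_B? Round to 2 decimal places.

0.92

A: p*_A = m/(m+e) = 0.587/1.3000 = 0.4515.
B: p*_B = 0.324/0.6580 = 0.4924.
p*_A / p*_B = 0.4515/0.4924 = 0.9170.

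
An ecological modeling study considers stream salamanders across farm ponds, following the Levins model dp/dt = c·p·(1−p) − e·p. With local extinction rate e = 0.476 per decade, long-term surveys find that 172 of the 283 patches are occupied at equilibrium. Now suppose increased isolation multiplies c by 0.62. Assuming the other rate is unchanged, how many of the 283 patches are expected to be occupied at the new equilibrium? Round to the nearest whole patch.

104

Observed p* = 172/283 = 0.60777.
Balance c(1−p*) = e gives c = e/(1 − 0.60777) = 0.476/0.39223 = 1.21357.
New p* = 1 − e/c = 1 − 0.47600/0.75241 = 0.36737.
Expected occupied = 283 × 0.36737 = 103.97 ≈ 104.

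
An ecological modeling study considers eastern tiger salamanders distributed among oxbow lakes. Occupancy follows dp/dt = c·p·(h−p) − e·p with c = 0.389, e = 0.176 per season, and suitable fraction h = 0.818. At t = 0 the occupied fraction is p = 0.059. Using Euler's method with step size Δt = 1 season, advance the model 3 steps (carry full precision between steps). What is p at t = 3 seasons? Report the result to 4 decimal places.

0.0821

Update rule: p ← p + [c·p·(h−p) − e·p]·Δt with Δt = 1.
  1  |  dp/dt·Δt = +0.007036  |  p_1 = 0.066036
  2  |  dp/dt·Δt = +0.007694  |  p_2 = 0.073730
  3  |  dp/dt·Δt = +0.008370  |  p_3 = 0.082100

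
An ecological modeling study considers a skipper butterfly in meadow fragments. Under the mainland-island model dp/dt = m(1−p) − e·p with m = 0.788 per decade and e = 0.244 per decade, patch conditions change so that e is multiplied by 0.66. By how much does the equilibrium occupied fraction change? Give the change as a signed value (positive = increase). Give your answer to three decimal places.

0.067

Before: p* = 0.788/(0.788+0.244) = 0.7636.
After: m = 0.788, e = 0.16104; p* = 0.788/0.9490 = 0.8303.
Δp* = 0.8303 − 0.7636 = +0.0667.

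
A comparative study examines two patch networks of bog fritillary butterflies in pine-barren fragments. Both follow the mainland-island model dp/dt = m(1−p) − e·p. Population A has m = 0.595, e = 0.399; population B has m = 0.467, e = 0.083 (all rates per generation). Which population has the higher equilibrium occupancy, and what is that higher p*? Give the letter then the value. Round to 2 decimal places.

A: p*_A = m/(m+e) = 0.595/0.9940 = 0.5986.
B: p*_B = 0.467/0.5500 = 0.8491.
B is higher at 0.8491.

B, 0.85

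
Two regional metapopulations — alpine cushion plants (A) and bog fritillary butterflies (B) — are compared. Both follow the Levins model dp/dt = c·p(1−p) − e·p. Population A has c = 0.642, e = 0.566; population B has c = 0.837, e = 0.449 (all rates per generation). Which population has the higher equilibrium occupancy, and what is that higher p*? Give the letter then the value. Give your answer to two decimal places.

B, 0.46

A: p*_A = 1 − 0.566/0.642 = 0.1184.
B: p*_B = 1 − 0.449/0.837 = 0.4636.
B is higher at 0.4636.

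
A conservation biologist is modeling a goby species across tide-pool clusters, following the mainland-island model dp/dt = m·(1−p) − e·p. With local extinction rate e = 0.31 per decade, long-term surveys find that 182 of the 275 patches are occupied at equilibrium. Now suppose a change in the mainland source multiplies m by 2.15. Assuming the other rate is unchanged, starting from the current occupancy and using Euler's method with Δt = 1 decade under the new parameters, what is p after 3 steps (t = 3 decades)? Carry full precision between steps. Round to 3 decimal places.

0.842

Observed p* = 182/275 = 0.66182.
Balance m(1−p*) = e·p* gives m = e·p*/(1−p*) = 0.31×0.66182/0.33818 = 0.60667.
Starting from p₀ = 0.66182; update p ← p + (dp/dt)·Δt with the new parameters.
step 1: Δp = +0.23594, p = 0.89776
step 2: Δp = -0.14494, p = 0.75281
step 3: Δp = +0.08904, p = 0.84186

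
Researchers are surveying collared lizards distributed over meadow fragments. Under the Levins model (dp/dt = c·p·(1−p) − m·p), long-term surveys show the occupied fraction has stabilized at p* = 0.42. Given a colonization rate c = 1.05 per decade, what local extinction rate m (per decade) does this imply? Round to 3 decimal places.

At equilibrium c(1−p*) = m.
m = 1.05 × (1 − 0.42) = 1.05 × 0.5800 = 0.6090.

0.609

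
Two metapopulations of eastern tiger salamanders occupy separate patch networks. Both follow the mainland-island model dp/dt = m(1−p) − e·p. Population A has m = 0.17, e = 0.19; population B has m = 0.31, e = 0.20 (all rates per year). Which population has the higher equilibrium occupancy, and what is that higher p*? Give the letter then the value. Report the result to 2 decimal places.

A: p*_A = m/(m+e) = 0.17/0.3600 = 0.4722.
B: p*_B = 0.31/0.5100 = 0.6078.
B is higher at 0.6078.

B, 0.61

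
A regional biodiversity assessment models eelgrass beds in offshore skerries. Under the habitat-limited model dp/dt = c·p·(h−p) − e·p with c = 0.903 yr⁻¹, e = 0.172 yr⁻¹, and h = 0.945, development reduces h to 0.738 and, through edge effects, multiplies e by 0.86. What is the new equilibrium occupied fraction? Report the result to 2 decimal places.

Before: p* = h − e/c = 0.945 − 0.172/0.903 = 0.945 − 0.1905 = 0.7545.
After: c = 0.903, e = 0.14792, h = 0.738; p* = 0.738 − 0.14792/0.903 = 0.5742.

0.57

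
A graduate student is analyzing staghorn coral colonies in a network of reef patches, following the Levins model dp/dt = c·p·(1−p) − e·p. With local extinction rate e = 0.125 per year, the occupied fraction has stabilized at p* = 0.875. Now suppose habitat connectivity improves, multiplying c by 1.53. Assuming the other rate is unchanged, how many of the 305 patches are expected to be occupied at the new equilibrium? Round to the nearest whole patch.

Balance c(1−p*) = e gives c = e/(1 − 0.87500) = 0.125/0.12500 = 1.00000.
New p* = 1 − e/c = 1 − 0.12500/1.53000 = 0.91830.
Expected occupied = 305 × 0.91830 = 280.08 ≈ 280.

280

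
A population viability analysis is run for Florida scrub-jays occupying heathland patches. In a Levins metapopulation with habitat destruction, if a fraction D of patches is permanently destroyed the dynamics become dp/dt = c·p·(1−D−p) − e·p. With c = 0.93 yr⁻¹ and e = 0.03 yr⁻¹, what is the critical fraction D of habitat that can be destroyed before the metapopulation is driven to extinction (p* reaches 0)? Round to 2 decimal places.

0.97

The nontrivial equilibrium is p* = (1−D) − e/c; extinction occurs when this hits zero.
So D_crit = 1 − e/c = 1 − 0.03/0.93 = 1 − 0.0323 = 0.9677.
Note this equals the original equilibrium occupancy — the Levins extinction-debt result.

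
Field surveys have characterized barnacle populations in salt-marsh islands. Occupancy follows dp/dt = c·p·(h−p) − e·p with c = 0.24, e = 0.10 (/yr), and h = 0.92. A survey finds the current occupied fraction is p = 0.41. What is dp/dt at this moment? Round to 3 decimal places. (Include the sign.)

0.009

Colonization term: c·p·(h−p) = 0.24×0.41×0.5100 = 0.05018.
Extinction term: e·p = 0.04100.
dp/dt = 0.05018 − 0.04100 = 0.00918.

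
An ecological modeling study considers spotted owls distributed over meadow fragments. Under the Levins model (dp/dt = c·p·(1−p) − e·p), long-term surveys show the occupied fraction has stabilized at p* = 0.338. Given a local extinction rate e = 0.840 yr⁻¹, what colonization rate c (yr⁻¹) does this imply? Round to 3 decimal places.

At equilibrium c(1−p*) = e, so c = e/(1−p*).
c = 0.840/(1 − 0.338) = 0.840/0.6620 = 1.2689.

1.269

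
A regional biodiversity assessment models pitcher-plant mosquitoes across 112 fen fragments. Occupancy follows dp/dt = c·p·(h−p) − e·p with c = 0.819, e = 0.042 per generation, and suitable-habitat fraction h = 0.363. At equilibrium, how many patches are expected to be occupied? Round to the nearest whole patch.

35

p* = h − e/c = 0.363 − 0.0513 = 0.3117.
Expected occupied patches = N × p* = 112 × 0.3117 = 34.91 ≈ 35.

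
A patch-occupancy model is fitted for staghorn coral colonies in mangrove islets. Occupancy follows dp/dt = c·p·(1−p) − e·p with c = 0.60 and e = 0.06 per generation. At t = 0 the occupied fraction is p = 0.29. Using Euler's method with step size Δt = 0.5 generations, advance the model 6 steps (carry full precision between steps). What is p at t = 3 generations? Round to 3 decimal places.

Update rule: p ← p + [c·p·(1−p) − e·p]·Δt with Δt = 0.5.
t = 0.5: p = 0.29000 + (+0.05307) = 0.34307
t = 1: p = 0.34307 + (+0.05732) = 0.40039
t = 1.5: p = 0.40039 + (+0.06001) = 0.46040
t = 2: p = 0.46040 + (+0.06072) = 0.52112
t = 2.5: p = 0.52112 + (+0.05923) = 0.58035
t = 3: p = 0.58035 + (+0.05565) = 0.63600

0.636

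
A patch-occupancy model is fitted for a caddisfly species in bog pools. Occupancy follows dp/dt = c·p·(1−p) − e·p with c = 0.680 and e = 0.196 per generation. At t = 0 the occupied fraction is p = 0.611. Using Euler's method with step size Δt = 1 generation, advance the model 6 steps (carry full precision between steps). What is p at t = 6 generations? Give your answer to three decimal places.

Update rule: p ← p + [c·p·(1−p) − e·p]·Δt with Δt = 1.
  1  |  dp/dt·Δt = +0.041866  |  p_1 = 0.652866
  2  |  dp/dt·Δt = +0.026148  |  p_2 = 0.679014
  3  |  dp/dt·Δt = +0.015122  |  p_3 = 0.694136
  4  |  dp/dt·Δt = +0.008321  |  p_4 = 0.702457
  5  |  dp/dt·Δt = +0.004446  |  p_5 = 0.706903
  6  |  dp/dt·Δt = +0.002337  |  p_6 = 0.709240

0.709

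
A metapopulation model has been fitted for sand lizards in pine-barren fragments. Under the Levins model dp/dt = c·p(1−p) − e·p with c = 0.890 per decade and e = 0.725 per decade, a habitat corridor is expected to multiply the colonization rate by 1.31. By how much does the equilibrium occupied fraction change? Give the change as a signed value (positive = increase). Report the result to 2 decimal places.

0.19

Before: p* = 1 − 0.725/0.890 = 0.1854.
After the change, c = 1.1659, e = 0.725, so p* = 1 − 0.725/1.1659 = 0.3782.
Δp* = 0.3782 − 0.1854 = +0.1928.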